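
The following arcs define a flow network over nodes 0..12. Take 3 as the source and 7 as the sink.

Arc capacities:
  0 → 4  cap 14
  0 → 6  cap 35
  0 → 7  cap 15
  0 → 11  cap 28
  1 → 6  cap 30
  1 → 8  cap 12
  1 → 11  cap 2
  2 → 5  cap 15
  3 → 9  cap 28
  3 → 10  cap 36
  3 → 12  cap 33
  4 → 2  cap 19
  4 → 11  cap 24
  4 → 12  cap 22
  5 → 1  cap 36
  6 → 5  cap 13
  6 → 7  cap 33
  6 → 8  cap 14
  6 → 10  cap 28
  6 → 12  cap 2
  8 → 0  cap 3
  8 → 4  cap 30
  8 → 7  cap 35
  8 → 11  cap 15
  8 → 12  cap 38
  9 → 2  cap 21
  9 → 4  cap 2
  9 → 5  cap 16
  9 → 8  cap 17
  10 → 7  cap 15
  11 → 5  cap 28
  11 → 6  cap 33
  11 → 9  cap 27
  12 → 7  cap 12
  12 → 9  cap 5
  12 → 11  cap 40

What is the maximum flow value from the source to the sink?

augment #1: 3→10→7 bottleneck 15, total now 15
augment #2: 3→12→7 bottleneck 12, total now 27
augment #3: 3→9→8→7 bottleneck 17, total now 44
augment #4: 3→12→11→6→7 bottleneck 21, total now 65
augment #5: 3→9→4→11→6→7 bottleneck 2, total now 67
augment #6: 3→9→5→1→6→7 bottleneck 9, total now 76

Maximum flow value: 76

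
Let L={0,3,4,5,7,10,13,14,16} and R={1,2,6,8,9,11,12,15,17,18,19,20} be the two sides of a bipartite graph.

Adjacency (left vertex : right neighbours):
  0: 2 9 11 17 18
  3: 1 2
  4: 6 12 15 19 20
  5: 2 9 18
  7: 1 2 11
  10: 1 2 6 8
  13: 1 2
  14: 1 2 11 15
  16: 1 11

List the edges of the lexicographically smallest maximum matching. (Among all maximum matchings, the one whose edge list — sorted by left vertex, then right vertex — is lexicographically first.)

Lex-smallest maximum matching: {(0,9), (3,1), (4,6), (5,18), (7,2), (10,8), (14,15), (16,11)}

|M| = 8 (so the lex-smallest maximum matching has 8 edges)
process left vertices in ascending order; for each, take the smallest-labelled available neighbour that still permits 8 edges overall, or leave it unmatched if none does
lex-smallest matching: {0-9, 3-1, 4-6, 5-18, 7-2, 10-8, 14-15, 16-11}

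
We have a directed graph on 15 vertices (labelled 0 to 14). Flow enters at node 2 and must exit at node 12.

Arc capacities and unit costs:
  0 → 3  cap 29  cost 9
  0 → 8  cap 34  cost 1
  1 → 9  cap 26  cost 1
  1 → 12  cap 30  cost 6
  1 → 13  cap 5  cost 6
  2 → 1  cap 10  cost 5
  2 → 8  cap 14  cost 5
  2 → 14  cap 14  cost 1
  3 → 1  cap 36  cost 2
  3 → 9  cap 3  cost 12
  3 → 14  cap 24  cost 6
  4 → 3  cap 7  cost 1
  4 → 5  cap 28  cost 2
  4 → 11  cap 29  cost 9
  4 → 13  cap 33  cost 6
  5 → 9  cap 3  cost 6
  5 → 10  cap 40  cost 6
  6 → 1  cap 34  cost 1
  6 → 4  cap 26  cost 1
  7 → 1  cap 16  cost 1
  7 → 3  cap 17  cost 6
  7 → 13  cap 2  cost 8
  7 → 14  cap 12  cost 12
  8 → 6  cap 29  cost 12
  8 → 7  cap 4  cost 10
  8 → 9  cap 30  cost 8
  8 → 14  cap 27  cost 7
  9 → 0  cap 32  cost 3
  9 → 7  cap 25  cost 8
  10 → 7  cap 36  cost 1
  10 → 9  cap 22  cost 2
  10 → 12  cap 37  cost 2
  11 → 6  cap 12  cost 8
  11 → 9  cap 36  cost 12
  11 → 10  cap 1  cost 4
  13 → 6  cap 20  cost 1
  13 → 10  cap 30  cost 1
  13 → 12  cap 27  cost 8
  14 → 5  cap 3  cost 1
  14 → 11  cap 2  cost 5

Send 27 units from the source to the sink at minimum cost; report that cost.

shortest-cost path #1: 2→14→5→10→12 push 3 @ unit cost 10 (adds 30)
shortest-cost path #2: 2→1→12 push 10 @ unit cost 11 (adds 110)
shortest-cost path #3: 2→14→11→10→12 push 1 @ unit cost 12 (adds 12)
shortest-cost path #4: 2→14→11→6→1→12 push 1 @ unit cost 21 (adds 21)
shortest-cost path #5: 2→8→7→1→12 push 4 @ unit cost 22 (adds 88)
shortest-cost path #6: 2→8→6→1→12 push 8 @ unit cost 24 (adds 192)
total cost = 453

Minimum cost for 27 units: 453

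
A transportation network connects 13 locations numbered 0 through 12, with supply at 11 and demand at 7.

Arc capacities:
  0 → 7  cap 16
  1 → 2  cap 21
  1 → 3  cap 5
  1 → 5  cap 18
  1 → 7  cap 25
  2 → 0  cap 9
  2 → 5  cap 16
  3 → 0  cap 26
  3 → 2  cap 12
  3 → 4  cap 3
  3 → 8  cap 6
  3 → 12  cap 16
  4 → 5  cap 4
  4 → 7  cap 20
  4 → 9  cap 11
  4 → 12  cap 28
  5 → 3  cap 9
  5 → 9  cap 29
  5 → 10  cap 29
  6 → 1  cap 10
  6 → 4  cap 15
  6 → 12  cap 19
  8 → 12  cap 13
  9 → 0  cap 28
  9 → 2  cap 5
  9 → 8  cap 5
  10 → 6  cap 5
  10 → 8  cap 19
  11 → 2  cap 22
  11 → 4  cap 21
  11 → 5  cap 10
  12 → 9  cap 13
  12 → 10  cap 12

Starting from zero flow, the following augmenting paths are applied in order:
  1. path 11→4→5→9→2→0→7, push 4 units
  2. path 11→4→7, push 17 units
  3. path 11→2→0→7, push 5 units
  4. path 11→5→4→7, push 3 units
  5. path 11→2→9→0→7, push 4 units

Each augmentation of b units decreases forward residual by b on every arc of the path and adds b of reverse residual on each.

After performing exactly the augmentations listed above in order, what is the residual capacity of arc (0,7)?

Residual capacity of (0,7): 3

after path 1 (11→4→5→9→2→0→7, push 4): res(0,7)=12
after path 2 (11→4→7, push 17): res(0,7)=12
after path 3 (11→2→0→7, push 5): res(0,7)=7
after path 4 (11→5→4→7, push 3): res(0,7)=7
after path 5 (11→2→9→0→7, push 4): res(0,7)=3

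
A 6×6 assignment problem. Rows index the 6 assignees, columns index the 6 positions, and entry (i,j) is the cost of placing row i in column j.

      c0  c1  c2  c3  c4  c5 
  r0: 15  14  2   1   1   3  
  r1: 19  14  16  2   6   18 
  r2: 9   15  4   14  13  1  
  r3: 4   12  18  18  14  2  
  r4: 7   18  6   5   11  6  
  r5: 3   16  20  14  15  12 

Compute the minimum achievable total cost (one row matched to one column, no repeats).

optimal assignment: row0→col4 (cost 1), row1→col3 (cost 2), row2→col5 (cost 1), row3→col1 (cost 12), row4→col2 (cost 6), row5→col0 (cost 3)
total = 1 + 2 + 1 + 12 + 6 + 3 = 25

Minimum assignment cost: 25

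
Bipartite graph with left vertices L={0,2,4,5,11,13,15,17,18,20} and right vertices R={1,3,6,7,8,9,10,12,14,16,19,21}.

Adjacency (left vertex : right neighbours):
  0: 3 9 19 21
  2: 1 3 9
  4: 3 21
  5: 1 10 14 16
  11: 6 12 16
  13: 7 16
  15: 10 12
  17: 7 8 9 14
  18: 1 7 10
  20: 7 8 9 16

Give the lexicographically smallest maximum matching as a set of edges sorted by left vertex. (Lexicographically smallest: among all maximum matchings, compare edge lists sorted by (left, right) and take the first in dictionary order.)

Lex-smallest maximum matching: {(0,3), (2,1), (4,21), (5,10), (11,6), (13,16), (15,12), (17,8), (18,7), (20,9)}

|M| = 10 (so the lex-smallest maximum matching has 10 edges)
process left vertices in ascending order; for each, take the smallest-labelled available neighbour that still permits 10 edges overall, or leave it unmatched if none does
lex-smallest matching: {0-3, 2-1, 4-21, 5-10, 11-6, 13-16, 15-12, 17-8, 18-7, 20-9}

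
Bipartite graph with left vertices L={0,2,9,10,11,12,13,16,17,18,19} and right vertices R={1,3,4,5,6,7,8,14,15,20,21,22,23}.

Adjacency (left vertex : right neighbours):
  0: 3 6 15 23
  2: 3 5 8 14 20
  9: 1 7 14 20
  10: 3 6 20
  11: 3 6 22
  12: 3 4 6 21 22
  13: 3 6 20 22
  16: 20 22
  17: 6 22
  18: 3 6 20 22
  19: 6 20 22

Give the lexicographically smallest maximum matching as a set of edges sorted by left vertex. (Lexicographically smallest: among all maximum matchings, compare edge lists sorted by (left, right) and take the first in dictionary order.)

Lex-smallest maximum matching: {(0,15), (2,5), (9,1), (10,3), (11,6), (12,4), (13,20), (16,22)}

|M| = 8 (so the lex-smallest maximum matching has 8 edges)
process left vertices in ascending order; for each, take the smallest-labelled available neighbour that still permits 8 edges overall, or leave it unmatched if none does
lex-smallest matching: {0-15, 2-5, 9-1, 10-3, 11-6, 12-4, 13-20, 16-22}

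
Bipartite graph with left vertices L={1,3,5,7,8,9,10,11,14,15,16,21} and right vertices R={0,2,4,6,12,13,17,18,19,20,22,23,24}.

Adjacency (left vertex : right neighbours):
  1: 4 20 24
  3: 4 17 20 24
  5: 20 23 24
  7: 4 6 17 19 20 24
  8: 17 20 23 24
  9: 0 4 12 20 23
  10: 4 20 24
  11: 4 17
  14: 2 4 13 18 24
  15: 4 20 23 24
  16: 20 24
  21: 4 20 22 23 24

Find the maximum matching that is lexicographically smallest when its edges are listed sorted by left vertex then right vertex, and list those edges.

Lex-smallest maximum matching: {(1,4), (3,17), (5,20), (7,6), (8,23), (9,0), (10,24), (14,2), (21,22)}

|M| = 9 (so the lex-smallest maximum matching has 9 edges)
process left vertices in ascending order; for each, take the smallest-labelled available neighbour that still permits 9 edges overall, or leave it unmatched if none does
lex-smallest matching: {1-4, 3-17, 5-20, 7-6, 8-23, 9-0, 10-24, 14-2, 21-22}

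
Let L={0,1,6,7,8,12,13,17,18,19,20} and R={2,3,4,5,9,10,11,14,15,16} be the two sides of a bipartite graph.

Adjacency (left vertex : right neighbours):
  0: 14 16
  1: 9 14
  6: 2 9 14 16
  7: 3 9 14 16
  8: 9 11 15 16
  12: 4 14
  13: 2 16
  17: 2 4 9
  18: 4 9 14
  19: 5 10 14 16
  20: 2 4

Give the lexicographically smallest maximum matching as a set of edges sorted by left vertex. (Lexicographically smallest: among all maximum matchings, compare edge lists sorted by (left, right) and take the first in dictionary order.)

|M| = 8 (so the lex-smallest maximum matching has 8 edges)
process left vertices in ascending order; for each, take the smallest-labelled available neighbour that still permits 8 edges overall, or leave it unmatched if none does
lex-smallest matching: {0-14, 1-9, 6-2, 7-3, 8-11, 12-4, 13-16, 19-5}

Lex-smallest maximum matching: {(0,14), (1,9), (6,2), (7,3), (8,11), (12,4), (13,16), (19,5)}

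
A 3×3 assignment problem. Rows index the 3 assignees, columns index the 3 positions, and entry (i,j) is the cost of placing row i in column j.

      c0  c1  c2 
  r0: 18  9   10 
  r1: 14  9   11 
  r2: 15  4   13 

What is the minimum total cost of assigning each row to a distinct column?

optimal assignment: row0→col2 (cost 10), row1→col0 (cost 14), row2→col1 (cost 4)
total = 10 + 14 + 4 = 28

Minimum assignment cost: 28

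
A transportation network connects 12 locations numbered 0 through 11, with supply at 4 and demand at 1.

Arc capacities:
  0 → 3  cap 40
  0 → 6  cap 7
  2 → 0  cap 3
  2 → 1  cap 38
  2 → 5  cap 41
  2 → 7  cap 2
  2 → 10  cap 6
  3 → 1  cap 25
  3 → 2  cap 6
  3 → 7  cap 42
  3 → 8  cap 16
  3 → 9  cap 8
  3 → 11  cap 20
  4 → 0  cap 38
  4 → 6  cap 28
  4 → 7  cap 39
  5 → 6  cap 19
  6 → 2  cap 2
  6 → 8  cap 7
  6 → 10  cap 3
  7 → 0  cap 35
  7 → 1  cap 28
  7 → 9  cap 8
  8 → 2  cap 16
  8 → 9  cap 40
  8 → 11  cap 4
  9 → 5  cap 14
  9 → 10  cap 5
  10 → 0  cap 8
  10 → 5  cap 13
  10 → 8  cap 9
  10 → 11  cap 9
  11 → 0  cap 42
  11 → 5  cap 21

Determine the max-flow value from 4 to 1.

augment #1: 4→7→1 bottleneck 28, total now 28
augment #2: 4→0→3→1 bottleneck 25, total now 53
augment #3: 4→6→2→1 bottleneck 2, total now 55
augment #4: 4→0→3→2→1 bottleneck 6, total now 61
augment #5: 4→6→8→2→1 bottleneck 7, total now 68
augment #6: 4→0→3→8→2→1 bottleneck 7, total now 75
augment #7: 4→6→10→8→2→1 bottleneck 2, total now 77

Maximum flow value: 77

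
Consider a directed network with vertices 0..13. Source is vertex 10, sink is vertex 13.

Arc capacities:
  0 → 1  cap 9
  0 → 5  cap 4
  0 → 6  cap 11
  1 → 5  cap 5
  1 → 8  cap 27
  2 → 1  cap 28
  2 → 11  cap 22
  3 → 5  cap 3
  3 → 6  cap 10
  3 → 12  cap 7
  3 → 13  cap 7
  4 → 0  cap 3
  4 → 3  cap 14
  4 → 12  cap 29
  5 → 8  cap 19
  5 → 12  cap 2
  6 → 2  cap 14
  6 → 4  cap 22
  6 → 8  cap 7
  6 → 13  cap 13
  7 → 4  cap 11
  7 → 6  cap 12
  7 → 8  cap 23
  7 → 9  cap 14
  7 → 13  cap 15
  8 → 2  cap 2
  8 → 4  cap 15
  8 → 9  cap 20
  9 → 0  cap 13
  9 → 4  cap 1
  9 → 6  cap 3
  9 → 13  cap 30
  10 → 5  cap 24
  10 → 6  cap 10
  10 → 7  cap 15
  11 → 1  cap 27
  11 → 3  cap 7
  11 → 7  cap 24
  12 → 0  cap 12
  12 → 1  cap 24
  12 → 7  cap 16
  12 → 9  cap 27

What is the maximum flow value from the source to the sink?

augment #1: 10→6→13 bottleneck 10, total now 10
augment #2: 10→7→13 bottleneck 15, total now 25
augment #3: 10→5→8→9→13 bottleneck 19, total now 44
augment #4: 10→5→12→9→13 bottleneck 2, total now 46

Maximum flow value: 46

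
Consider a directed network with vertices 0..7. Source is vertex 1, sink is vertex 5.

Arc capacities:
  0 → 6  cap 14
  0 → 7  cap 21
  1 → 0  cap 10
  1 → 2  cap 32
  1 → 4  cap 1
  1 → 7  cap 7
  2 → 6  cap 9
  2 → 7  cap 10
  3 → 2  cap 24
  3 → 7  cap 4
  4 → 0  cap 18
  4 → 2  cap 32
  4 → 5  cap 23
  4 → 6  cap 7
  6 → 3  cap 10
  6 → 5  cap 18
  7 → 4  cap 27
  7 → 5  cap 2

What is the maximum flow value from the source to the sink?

Maximum flow value: 37

augment #1: 1→4→5 bottleneck 1, total now 1
augment #2: 1→7→5 bottleneck 2, total now 3
augment #3: 1→0→6→5 bottleneck 10, total now 13
augment #4: 1→2→6→5 bottleneck 8, total now 21
augment #5: 1→7→4→5 bottleneck 5, total now 26
augment #6: 1→2→7→4→5 bottleneck 10, total now 36
augment #7: 1→2→6→0→7→4→5 bottleneck 1, total now 37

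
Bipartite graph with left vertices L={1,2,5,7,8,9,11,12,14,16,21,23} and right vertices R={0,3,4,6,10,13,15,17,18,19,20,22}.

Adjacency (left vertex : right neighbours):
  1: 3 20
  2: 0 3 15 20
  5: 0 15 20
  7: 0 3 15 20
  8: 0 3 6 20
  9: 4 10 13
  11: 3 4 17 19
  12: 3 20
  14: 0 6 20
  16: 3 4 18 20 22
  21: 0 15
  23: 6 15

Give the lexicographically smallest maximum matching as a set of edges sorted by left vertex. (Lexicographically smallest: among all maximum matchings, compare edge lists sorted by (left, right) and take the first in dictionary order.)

Lex-smallest maximum matching: {(1,3), (2,0), (5,15), (7,20), (8,6), (9,4), (11,17), (16,18)}

|M| = 8 (so the lex-smallest maximum matching has 8 edges)
process left vertices in ascending order; for each, take the smallest-labelled available neighbour that still permits 8 edges overall, or leave it unmatched if none does
lex-smallest matching: {1-3, 2-0, 5-15, 7-20, 8-6, 9-4, 11-17, 16-18}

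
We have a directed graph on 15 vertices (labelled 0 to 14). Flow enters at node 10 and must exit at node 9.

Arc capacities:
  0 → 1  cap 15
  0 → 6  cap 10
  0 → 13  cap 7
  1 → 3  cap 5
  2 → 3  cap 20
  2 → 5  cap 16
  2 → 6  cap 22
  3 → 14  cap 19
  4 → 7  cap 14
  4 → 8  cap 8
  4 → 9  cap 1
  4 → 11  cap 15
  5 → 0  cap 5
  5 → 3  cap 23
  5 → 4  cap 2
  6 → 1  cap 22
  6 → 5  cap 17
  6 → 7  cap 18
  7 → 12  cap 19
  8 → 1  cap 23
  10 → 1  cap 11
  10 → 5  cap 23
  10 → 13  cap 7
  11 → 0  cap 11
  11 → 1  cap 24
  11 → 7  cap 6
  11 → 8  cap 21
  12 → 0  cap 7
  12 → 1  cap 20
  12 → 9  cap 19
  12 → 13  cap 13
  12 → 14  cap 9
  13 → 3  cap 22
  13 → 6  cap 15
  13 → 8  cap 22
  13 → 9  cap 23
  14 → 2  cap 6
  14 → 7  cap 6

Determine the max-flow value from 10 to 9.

augment #1: 10→13→9 bottleneck 7, total now 7
augment #2: 10→5→4→9 bottleneck 1, total now 8
augment #3: 10→5→0→13→9 bottleneck 5, total now 13
augment #4: 10→5→4→7→12→9 bottleneck 1, total now 14
augment #5: 10→1→3→14→7→12→9 bottleneck 5, total now 19
augment #6: 10→5→3→14→7→12→9 bottleneck 1, total now 20
augment #7: 10→5→3→14→2→6→7→12→9 bottleneck 6, total now 26

Maximum flow value: 26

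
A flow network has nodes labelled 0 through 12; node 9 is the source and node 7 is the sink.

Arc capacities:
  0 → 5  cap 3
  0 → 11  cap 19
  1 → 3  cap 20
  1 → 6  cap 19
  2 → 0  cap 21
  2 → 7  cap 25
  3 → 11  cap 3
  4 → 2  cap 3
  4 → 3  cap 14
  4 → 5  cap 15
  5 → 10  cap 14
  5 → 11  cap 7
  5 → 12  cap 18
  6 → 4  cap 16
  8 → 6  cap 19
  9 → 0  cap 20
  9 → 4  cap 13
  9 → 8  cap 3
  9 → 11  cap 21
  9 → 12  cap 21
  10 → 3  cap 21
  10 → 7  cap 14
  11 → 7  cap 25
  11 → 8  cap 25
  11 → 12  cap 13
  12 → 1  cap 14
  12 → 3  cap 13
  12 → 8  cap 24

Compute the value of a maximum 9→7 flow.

Maximum flow value: 42

augment #1: 9→11→7 bottleneck 21, total now 21
augment #2: 9→0→11→7 bottleneck 4, total now 25
augment #3: 9→4→2→7 bottleneck 3, total now 28
augment #4: 9→0→5→10→7 bottleneck 3, total now 31
augment #5: 9→4→5→10→7 bottleneck 10, total now 41
augment #6: 9→8→6→4→5→10→7 bottleneck 1, total now 42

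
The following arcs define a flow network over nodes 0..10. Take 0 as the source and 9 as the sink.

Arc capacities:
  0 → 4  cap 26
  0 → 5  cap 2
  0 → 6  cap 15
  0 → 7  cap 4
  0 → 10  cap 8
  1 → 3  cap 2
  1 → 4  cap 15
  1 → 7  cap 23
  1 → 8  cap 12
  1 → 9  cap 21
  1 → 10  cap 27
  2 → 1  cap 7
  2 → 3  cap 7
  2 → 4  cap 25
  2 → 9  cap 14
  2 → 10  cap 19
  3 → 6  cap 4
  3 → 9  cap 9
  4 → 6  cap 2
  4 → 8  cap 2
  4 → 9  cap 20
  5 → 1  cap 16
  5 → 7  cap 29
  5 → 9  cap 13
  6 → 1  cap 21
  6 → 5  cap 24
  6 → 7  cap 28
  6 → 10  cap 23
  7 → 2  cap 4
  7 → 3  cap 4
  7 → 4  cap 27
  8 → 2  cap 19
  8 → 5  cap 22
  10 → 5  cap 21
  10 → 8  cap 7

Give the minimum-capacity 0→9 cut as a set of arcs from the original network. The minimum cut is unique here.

Min-cut arcs: {(0,5), (0,6), (0,7), (0,10), (4,6), (4,8), (4,9)} (total capacity 53)

augment #1: 0→4→9 push 20
augment #2: 0→5→9 push 2
augment #3: 0→6→1→9 push 15
augment #4: 0→7→2→9 push 4
augment #5: 0→10→5→9 push 8
augment #6: 0→4→6→1→9 push 2
augment #7: 0→4→8→2→9 push 2
max flow = 53; residual-reachable set from 0 gives S-side
cut edges (S→T): {(0,5), (0,6), (0,7), (0,10), (4,6), (4,8), (4,9)} total cap 53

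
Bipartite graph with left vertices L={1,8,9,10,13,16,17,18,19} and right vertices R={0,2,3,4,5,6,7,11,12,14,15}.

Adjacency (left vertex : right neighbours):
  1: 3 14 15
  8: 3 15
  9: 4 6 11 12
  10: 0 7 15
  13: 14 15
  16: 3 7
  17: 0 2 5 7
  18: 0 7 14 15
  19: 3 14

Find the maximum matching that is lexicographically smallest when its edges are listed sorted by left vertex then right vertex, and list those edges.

|M| = 7 (so the lex-smallest maximum matching has 7 edges)
process left vertices in ascending order; for each, take the smallest-labelled available neighbour that still permits 7 edges overall, or leave it unmatched if none does
lex-smallest matching: {1-3, 8-15, 9-4, 10-0, 13-14, 16-7, 17-2}

Lex-smallest maximum matching: {(1,3), (8,15), (9,4), (10,0), (13,14), (16,7), (17,2)}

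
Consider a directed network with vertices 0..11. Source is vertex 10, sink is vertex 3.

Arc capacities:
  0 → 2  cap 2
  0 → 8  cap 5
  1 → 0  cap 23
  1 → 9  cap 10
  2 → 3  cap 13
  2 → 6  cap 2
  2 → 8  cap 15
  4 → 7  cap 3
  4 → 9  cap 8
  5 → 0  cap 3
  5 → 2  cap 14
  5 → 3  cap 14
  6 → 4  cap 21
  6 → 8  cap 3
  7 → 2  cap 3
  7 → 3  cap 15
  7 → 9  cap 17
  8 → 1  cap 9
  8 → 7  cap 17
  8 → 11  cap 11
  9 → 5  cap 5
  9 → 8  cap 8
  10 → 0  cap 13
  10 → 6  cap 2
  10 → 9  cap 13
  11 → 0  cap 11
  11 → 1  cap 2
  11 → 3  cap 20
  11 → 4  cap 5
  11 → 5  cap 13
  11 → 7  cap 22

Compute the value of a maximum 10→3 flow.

augment #1: 10→0→2→3 bottleneck 2, total now 2
augment #2: 10→9→5→3 bottleneck 5, total now 7
augment #3: 10→0→8→7→3 bottleneck 5, total now 12
augment #4: 10→6→4→7→3 bottleneck 2, total now 14
augment #5: 10→9→8→7→3 bottleneck 8, total now 22

Maximum flow value: 22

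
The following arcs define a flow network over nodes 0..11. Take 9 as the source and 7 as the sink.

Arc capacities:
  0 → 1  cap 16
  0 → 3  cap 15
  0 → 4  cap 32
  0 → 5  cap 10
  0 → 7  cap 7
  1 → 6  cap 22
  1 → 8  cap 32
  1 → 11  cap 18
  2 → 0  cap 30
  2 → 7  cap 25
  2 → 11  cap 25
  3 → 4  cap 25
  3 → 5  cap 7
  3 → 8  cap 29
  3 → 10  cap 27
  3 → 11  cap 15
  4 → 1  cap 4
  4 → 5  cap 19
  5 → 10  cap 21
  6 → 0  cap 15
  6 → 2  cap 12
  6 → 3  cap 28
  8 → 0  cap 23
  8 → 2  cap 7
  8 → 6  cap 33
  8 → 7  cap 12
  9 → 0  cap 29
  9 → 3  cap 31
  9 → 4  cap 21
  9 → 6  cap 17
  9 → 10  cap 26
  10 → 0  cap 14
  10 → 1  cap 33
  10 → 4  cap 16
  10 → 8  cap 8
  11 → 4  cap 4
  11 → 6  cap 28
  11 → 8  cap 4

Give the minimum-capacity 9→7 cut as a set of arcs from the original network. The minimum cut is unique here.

augment #1: 9→0→7 push 7
augment #2: 9→3→8→7 push 12
augment #3: 9→6→2→7 push 12
augment #4: 9→3→8→2→7 push 7
max flow = 38; residual-reachable set from 9 gives S-side
cut edges (S→T): {(0,7), (6,2), (8,2), (8,7)} total cap 38

Min-cut arcs: {(0,7), (6,2), (8,2), (8,7)} (total capacity 38)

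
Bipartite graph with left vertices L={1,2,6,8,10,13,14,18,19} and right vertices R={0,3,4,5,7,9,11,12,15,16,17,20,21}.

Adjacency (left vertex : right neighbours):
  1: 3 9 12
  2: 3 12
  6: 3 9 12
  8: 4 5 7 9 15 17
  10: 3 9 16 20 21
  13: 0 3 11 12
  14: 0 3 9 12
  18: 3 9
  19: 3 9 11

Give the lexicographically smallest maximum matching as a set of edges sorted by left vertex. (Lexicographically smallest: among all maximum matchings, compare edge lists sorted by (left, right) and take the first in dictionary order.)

|M| = 7 (so the lex-smallest maximum matching has 7 edges)
process left vertices in ascending order; for each, take the smallest-labelled available neighbour that still permits 7 edges overall, or leave it unmatched if none does
lex-smallest matching: {1-3, 2-12, 6-9, 8-4, 10-16, 13-0, 19-11}

Lex-smallest maximum matching: {(1,3), (2,12), (6,9), (8,4), (10,16), (13,0), (19,11)}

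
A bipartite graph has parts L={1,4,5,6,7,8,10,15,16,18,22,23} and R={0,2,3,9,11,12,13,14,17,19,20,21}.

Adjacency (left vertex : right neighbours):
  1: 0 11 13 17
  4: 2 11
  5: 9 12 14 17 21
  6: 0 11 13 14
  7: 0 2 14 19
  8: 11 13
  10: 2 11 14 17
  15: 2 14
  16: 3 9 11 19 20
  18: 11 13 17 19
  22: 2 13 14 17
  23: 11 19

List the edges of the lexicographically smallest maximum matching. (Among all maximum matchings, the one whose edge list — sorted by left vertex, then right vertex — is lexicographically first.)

Lex-smallest maximum matching: {(1,0), (4,2), (5,9), (6,11), (7,14), (8,13), (10,17), (16,3), (18,19)}

|M| = 9 (so the lex-smallest maximum matching has 9 edges)
process left vertices in ascending order; for each, take the smallest-labelled available neighbour that still permits 9 edges overall, or leave it unmatched if none does
lex-smallest matching: {1-0, 4-2, 5-9, 6-11, 7-14, 8-13, 10-17, 16-3, 18-19}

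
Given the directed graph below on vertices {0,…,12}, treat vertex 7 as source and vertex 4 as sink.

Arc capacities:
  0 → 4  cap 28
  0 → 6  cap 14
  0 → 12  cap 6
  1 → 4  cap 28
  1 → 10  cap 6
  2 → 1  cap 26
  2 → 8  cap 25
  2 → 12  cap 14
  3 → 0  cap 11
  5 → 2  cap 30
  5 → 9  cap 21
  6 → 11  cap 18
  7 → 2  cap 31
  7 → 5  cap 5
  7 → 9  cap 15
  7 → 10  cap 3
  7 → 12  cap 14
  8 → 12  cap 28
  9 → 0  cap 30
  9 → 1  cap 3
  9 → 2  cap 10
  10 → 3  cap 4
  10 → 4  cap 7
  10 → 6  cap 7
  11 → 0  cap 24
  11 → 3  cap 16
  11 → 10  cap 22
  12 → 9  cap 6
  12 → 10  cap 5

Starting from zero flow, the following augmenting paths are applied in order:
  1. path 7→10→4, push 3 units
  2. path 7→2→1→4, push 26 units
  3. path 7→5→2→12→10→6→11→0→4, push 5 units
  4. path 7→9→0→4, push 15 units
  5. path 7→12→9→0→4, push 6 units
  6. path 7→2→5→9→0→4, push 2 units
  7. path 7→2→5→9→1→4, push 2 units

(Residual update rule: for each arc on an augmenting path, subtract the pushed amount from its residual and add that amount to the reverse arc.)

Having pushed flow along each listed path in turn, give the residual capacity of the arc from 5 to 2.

after path 1 (7→10→4, push 3): res(5,2)=30
after path 2 (7→2→1→4, push 26): res(5,2)=30
after path 3 (7→5→2→12→10→6→11→0→4, push 5): res(5,2)=25
after path 4 (7→9→0→4, push 15): res(5,2)=25
after path 5 (7→12→9→0→4, push 6): res(5,2)=25
after path 6 (7→2→5→9→0→4, push 2): res(5,2)=27
after path 7 (7→2→5→9→1→4, push 2): res(5,2)=29

Residual capacity of (5,2): 29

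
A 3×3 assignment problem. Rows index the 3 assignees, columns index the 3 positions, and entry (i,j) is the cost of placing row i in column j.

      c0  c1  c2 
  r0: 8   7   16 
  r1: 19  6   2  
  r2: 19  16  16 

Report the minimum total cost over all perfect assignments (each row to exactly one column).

optimal assignment: row0→col0 (cost 8), row1→col2 (cost 2), row2→col1 (cost 16)
total = 8 + 2 + 16 = 26

Minimum assignment cost: 26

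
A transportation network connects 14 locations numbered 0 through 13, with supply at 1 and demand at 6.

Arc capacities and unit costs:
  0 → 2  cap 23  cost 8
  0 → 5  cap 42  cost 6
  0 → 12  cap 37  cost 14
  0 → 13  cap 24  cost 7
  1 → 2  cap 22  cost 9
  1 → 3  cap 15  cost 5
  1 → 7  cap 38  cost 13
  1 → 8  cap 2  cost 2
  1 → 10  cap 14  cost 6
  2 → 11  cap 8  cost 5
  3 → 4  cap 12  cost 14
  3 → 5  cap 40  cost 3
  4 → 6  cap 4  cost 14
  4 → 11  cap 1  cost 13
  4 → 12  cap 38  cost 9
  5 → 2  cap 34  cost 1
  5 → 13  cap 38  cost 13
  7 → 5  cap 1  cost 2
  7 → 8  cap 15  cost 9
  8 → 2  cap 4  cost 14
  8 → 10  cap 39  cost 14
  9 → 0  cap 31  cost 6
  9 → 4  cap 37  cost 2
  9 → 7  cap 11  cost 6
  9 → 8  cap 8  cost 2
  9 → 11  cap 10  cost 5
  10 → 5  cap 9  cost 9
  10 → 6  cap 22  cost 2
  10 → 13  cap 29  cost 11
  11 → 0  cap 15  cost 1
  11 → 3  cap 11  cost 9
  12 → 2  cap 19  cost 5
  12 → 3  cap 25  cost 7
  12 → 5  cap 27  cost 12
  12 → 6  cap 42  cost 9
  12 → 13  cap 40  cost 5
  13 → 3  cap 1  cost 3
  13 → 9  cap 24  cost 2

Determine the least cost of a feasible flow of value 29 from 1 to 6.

Minimum cost for 29 units: 614

shortest-cost path #1: 1→10→6 push 14 @ unit cost 8 (adds 112)
shortest-cost path #2: 1→8→10→6 push 2 @ unit cost 18 (adds 36)
shortest-cost path #3: 1→3→4→6 push 4 @ unit cost 33 (adds 132)
shortest-cost path #4: 1→3→4→12→6 push 8 @ unit cost 37 (adds 296)
shortest-cost path #5: 1→7→8→10→6 push 1 @ unit cost 38 (adds 38)
total cost = 614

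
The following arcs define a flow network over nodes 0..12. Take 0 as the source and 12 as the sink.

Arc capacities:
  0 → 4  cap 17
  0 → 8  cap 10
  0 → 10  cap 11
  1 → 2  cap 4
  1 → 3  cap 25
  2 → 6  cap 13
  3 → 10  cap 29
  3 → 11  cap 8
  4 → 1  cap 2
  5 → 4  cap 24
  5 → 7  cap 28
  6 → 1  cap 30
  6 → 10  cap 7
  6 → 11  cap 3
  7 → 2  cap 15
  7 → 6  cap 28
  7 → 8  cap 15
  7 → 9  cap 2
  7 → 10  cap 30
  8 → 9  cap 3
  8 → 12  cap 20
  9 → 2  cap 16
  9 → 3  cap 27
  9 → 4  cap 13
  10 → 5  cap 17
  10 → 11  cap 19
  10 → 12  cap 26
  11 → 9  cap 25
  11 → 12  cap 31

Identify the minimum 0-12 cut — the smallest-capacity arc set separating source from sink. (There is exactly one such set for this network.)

Min-cut arcs: {(0,8), (0,10), (4,1)} (total capacity 23)

augment #1: 0→8→12 push 10
augment #2: 0→10→12 push 11
augment #3: 0→4→1→3→10→12 push 2
max flow = 23; residual-reachable set from 0 gives S-side
cut edges (S→T): {(0,8), (0,10), (4,1)} total cap 23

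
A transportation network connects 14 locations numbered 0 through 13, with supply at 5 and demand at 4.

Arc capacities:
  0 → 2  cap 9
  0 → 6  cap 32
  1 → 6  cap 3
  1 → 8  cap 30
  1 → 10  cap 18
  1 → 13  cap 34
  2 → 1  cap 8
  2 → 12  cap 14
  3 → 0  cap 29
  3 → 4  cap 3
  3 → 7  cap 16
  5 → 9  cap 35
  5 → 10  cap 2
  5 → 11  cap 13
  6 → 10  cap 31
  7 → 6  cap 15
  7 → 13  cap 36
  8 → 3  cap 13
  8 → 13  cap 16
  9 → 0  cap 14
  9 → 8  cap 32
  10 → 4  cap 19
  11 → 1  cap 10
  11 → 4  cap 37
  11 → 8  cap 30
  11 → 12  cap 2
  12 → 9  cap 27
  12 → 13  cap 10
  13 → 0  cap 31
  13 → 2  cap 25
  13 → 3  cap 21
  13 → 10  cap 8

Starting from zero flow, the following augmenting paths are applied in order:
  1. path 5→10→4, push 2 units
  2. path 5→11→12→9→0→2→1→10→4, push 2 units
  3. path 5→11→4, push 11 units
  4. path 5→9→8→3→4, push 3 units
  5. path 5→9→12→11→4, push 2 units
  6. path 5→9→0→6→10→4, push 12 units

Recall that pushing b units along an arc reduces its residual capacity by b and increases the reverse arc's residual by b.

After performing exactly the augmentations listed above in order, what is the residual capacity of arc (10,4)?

after path 1 (5→10→4, push 2): res(10,4)=17
after path 2 (5→11→12→9→0→2→1→10→4, push 2): res(10,4)=15
after path 3 (5→11→4, push 11): res(10,4)=15
after path 4 (5→9→8→3→4, push 3): res(10,4)=15
after path 5 (5→9→12→11→4, push 2): res(10,4)=15
after path 6 (5→9→0→6→10→4, push 12): res(10,4)=3

Residual capacity of (10,4): 3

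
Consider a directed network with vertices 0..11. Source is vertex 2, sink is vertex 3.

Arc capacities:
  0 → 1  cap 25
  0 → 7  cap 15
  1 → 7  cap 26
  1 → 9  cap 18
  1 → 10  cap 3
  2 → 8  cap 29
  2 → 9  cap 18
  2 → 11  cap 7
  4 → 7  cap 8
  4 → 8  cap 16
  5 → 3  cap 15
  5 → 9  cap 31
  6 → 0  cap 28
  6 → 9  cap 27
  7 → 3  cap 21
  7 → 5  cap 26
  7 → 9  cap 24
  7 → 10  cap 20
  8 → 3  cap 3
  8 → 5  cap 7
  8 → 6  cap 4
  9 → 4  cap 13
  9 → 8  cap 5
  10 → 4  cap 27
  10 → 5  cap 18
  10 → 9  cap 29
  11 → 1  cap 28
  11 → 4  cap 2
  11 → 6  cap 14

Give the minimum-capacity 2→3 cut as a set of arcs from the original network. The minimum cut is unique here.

augment #1: 2→8→3 push 3
augment #2: 2→8→5→3 push 7
augment #3: 2→9→4→7→3 push 8
augment #4: 2→11→1→7→3 push 7
augment #5: 2→8→6→0→7→3 push 4
max flow = 29; residual-reachable set from 2 gives S-side
cut edges (S→T): {(2,11), (4,7), (8,3), (8,5), (8,6)} total cap 29

Min-cut arcs: {(2,11), (4,7), (8,3), (8,5), (8,6)} (total capacity 29)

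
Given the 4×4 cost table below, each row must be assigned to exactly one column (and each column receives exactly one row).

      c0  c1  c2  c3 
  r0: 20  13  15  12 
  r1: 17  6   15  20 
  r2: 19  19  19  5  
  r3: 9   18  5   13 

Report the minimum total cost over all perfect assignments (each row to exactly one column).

optimal assignment: row0→col2 (cost 15), row1→col1 (cost 6), row2→col3 (cost 5), row3→col0 (cost 9)
total = 15 + 6 + 5 + 9 = 35

Minimum assignment cost: 35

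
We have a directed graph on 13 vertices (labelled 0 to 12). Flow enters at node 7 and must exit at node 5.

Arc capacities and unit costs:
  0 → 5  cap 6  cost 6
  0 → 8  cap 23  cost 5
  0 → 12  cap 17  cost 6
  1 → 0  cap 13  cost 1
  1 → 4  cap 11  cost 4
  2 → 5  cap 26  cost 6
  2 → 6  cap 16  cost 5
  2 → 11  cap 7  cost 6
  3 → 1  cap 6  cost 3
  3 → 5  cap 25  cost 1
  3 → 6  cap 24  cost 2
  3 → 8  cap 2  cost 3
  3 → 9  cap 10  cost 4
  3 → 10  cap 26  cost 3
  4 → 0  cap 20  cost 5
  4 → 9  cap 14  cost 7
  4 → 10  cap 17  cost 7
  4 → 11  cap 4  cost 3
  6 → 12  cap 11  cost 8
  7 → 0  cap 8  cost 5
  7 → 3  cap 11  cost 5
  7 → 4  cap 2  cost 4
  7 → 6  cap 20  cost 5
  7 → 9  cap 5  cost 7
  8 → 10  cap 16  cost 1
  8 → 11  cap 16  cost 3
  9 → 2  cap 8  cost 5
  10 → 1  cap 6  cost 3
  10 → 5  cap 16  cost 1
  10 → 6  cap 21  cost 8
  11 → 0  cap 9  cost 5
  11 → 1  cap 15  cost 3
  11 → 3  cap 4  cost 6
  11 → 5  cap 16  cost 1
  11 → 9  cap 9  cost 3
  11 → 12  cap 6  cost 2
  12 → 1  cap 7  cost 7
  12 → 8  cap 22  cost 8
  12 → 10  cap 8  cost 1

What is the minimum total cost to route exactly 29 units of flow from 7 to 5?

shortest-cost path #1: 7→3→5 push 11 @ unit cost 6 (adds 66)
shortest-cost path #2: 7→4→11→5 push 2 @ unit cost 8 (adds 16)
shortest-cost path #3: 7→0→5 push 6 @ unit cost 11 (adds 66)
shortest-cost path #4: 7→0→8→10→5 push 2 @ unit cost 12 (adds 24)
shortest-cost path #5: 7→6→12→10→5 push 8 @ unit cost 15 (adds 120)
total cost = 292

Minimum cost for 29 units: 292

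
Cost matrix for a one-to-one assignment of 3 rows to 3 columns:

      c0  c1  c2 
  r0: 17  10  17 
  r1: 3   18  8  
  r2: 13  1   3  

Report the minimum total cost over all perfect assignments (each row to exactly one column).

optimal assignment: row0→col1 (cost 10), row1→col0 (cost 3), row2→col2 (cost 3)
total = 10 + 3 + 3 = 16

Minimum assignment cost: 16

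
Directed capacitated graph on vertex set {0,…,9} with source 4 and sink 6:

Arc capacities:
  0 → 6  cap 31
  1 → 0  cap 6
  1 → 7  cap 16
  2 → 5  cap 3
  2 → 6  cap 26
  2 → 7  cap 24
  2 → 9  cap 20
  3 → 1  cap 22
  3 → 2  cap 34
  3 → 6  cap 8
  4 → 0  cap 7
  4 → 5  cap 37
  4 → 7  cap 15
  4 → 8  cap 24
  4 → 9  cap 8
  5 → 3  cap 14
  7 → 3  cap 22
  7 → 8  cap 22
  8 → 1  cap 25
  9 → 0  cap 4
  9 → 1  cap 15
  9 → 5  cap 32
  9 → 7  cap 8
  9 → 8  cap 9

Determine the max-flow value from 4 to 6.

augment #1: 4→0→6 bottleneck 7, total now 7
augment #2: 4→5→3→6 bottleneck 8, total now 15
augment #3: 4→9→0→6 bottleneck 4, total now 19
augment #4: 4→5→3→2→6 bottleneck 6, total now 25
augment #5: 4→7→3→2→6 bottleneck 15, total now 40
augment #6: 4→8→1→0→6 bottleneck 6, total now 46
augment #7: 4→9→7→3→2→6 bottleneck 4, total now 50
augment #8: 4→8→1→7→3→2→6 bottleneck 1, total now 51

Maximum flow value: 51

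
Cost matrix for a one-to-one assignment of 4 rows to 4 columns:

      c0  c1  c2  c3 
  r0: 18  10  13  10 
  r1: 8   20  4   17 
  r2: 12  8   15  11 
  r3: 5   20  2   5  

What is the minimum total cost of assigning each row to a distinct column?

Minimum assignment cost: 27

optimal assignment: row0→col3 (cost 10), row1→col2 (cost 4), row2→col1 (cost 8), row3→col0 (cost 5)
total = 10 + 4 + 8 + 5 = 27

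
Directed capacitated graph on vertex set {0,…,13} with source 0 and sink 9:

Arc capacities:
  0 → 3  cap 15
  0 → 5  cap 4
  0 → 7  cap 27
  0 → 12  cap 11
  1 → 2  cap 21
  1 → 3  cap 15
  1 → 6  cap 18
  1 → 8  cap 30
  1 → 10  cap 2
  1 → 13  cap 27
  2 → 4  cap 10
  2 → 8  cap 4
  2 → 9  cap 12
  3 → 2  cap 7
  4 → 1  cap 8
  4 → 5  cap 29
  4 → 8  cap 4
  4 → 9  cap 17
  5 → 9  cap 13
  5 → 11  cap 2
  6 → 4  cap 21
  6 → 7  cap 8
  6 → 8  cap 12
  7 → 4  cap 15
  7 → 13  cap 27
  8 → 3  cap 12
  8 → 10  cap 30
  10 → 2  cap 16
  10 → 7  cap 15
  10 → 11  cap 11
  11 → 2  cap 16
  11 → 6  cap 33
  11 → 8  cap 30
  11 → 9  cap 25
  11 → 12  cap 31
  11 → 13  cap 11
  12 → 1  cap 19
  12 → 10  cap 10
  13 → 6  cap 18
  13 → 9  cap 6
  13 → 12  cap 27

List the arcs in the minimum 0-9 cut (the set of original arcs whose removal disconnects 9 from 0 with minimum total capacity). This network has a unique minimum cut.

Min-cut arcs: {(0,5), (0,7), (0,12), (3,2)} (total capacity 49)

augment #1: 0→5→9 push 4
augment #2: 0→3→2→9 push 7
augment #3: 0→7→4→9 push 15
augment #4: 0→7→13→9 push 6
augment #5: 0→12→1→2→9 push 5
augment #6: 0→12→10→11→9 push 6
augment #7: 0→7→13→6→4→9 push 2
augment #8: 0→7→13→6→4→5→9 push 4
max flow = 49; residual-reachable set from 0 gives S-side
cut edges (S→T): {(0,5), (0,7), (0,12), (3,2)} total cap 49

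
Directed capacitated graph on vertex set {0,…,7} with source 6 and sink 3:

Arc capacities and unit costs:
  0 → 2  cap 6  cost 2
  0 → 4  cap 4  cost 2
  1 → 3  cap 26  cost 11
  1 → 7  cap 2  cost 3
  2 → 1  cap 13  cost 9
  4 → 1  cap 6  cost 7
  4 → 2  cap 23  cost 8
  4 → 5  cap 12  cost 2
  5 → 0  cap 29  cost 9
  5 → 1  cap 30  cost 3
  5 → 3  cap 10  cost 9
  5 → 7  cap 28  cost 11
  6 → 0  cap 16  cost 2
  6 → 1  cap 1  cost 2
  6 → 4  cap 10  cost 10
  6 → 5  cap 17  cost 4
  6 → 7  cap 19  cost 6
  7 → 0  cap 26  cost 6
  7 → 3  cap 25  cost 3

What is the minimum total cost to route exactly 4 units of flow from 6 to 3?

Minimum cost for 4 units: 35

shortest-cost path #1: 6→1→7→3 push 1 @ unit cost 8 (adds 8)
shortest-cost path #2: 6→7→3 push 3 @ unit cost 9 (adds 27)
total cost = 35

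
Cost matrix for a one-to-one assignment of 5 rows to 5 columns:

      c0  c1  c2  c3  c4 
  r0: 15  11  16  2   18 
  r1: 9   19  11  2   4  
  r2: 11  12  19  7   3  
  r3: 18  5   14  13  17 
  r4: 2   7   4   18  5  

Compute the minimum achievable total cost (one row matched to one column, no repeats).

one of 2 optimal assignments: row0→col3 (cost 2), row1→col0 (cost 9), row2→col4 (cost 3), row3→col1 (cost 5), row4→col2 (cost 4)
total = 2 + 9 + 3 + 5 + 4 = 23

Minimum assignment cost: 23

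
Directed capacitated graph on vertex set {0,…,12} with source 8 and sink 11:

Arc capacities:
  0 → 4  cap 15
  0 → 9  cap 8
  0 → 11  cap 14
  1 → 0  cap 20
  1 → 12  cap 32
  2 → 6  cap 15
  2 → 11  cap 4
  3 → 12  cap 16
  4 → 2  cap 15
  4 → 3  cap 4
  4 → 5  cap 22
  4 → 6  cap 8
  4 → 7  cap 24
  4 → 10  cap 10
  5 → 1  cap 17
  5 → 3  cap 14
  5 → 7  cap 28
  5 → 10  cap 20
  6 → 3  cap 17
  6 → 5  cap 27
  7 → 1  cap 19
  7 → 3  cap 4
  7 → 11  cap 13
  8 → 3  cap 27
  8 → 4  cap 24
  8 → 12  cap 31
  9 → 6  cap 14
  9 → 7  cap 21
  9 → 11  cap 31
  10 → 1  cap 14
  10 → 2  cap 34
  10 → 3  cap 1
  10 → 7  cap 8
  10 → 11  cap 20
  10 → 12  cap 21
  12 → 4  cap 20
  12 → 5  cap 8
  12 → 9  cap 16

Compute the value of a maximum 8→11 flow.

augment #1: 8→4→2→11 bottleneck 4, total now 4
augment #2: 8→4→7→11 bottleneck 13, total now 17
augment #3: 8→4→10→11 bottleneck 7, total now 24
augment #4: 8→12→9→11 bottleneck 16, total now 40
augment #5: 8→12→4→10→11 bottleneck 3, total now 43
augment #6: 8→12→5→10→11 bottleneck 8, total now 51
augment #7: 8→12→4→5→10→11 bottleneck 2, total now 53
augment #8: 8→12→4→5→1→0→11 bottleneck 2, total now 55
augment #9: 8→3→12→4→5→1→0→11 bottleneck 12, total now 67
augment #10: 8→3→12→4→5→1→0→9→11 bottleneck 1, total now 68

Maximum flow value: 68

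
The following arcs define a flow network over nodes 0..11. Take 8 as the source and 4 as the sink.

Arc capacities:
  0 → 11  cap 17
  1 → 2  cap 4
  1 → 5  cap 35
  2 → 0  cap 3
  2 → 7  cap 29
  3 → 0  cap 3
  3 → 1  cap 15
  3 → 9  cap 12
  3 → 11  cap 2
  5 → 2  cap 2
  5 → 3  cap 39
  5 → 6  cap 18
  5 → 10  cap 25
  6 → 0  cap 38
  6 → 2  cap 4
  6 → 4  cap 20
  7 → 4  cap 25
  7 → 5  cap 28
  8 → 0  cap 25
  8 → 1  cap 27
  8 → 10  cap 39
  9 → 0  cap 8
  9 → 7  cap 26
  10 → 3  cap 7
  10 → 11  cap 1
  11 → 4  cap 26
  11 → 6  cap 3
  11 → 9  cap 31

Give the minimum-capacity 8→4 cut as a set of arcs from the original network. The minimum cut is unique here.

Min-cut arcs: {(0,11), (8,1), (10,3), (10,11)} (total capacity 52)

augment #1: 8→0→11→4 push 17
augment #2: 8→10→11→4 push 1
augment #3: 8→1→2→7→4 push 4
augment #4: 8→1→5→6→4 push 18
augment #5: 8→10→3→11→4 push 2
augment #6: 8→1→5→2→7→4 push 2
augment #7: 8→10→3→9→7→4 push 5
augment #8: 8→1→5→3→9→7→4 push 3
max flow = 52; residual-reachable set from 8 gives S-side
cut edges (S→T): {(0,11), (8,1), (10,3), (10,11)} total cap 52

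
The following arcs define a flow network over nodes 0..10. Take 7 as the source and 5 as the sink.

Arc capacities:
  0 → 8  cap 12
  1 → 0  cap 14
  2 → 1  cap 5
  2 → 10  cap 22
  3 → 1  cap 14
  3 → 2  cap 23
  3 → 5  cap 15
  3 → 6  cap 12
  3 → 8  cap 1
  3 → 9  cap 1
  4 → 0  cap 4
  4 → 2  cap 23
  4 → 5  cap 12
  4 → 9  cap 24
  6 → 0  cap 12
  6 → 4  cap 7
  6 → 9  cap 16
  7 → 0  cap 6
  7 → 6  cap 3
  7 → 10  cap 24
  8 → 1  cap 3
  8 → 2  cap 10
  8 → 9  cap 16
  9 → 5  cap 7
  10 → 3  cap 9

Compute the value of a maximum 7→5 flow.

Maximum flow value: 18

augment #1: 7→6→4→5 bottleneck 3, total now 3
augment #2: 7→10→3→5 bottleneck 9, total now 12
augment #3: 7→0→8→9→5 bottleneck 6, total now 18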